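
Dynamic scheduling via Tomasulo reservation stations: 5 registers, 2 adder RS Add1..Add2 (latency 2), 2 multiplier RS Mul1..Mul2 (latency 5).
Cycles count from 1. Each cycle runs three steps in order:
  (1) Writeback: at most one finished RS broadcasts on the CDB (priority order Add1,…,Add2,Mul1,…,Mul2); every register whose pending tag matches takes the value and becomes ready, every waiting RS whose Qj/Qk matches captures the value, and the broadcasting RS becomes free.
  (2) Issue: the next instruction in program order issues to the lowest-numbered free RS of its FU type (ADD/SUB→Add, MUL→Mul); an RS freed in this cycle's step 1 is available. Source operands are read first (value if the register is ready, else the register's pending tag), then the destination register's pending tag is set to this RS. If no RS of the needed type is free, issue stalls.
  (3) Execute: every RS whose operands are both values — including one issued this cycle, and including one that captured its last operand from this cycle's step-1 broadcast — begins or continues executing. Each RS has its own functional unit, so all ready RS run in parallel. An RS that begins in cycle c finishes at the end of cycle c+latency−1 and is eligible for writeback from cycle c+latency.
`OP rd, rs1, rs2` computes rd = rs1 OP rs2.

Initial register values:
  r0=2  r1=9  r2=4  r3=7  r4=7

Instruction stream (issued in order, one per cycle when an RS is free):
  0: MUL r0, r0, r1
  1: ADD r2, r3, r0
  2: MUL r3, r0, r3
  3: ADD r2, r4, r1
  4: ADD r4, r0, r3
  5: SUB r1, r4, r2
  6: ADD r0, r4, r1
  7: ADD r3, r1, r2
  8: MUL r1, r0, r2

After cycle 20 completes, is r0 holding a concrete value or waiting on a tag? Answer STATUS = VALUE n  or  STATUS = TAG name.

STATUS = VALUE 272

cycle 1: issue MUL r0<-Mul1 // r0:Mul1,r1:9,r2:4,r3:7,r4:7
cycle 2: issue ADD r2<-Add1 // r0:Mul1,r1:9,r2:Add1,r3:7,r4:7
cycle 3: issue MUL r3<-Mul2 // r0:Mul1,r1:9,r2:Add1,r3:Mul2,r4:7
cycle 4: issue ADD r2<-Add2 // r0:Mul1,r1:9,r2:Add2,r3:Mul2,r4:7
cycle 5: stall // r0:Mul1,r1:9,r2:Add2,r3:Mul2,r4:7
cycle 6: CDB Add2=16; issue ADD r4<-Add2 // r0:Mul1,r1:9,r2:16,r3:Mul2,r4:Add2
cycle 7: CDB Mul1=18; stall // r0:18,r1:9,r2:16,r3:Mul2,r4:Add2
cycle 8: stall // r0:18,r1:9,r2:16,r3:Mul2,r4:Add2
cycle 9: CDB Add1=25; issue SUB r1<-Add1 // r0:18,r1:Add1,r2:16,r3:Mul2,r4:Add2
cycle 10: stall // r0:18,r1:Add1,r2:16,r3:Mul2,r4:Add2
cycle 11: stall // r0:18,r1:Add1,r2:16,r3:Mul2,r4:Add2
cycle 12: CDB Mul2=126; stall // r0:18,r1:Add1,r2:16,r3:126,r4:Add2
cycle 13: stall // r0:18,r1:Add1,r2:16,r3:126,r4:Add2
cycle 14: CDB Add2=144; issue ADD r0<-Add2 // r0:Add2,r1:Add1,r2:16,r3:126,r4:144
cycle 15: stall // r0:Add2,r1:Add1,r2:16,r3:126,r4:144
cycle 16: CDB Add1=128; issue ADD r3<-Add1 // r0:Add2,r1:128,r2:16,r3:Add1,r4:144
cycle 17: issue MUL r1<-Mul1 // r0:Add2,r1:Mul1,r2:16,r3:Add1,r4:144
cycle 18: CDB Add1=144 // r0:Add2,r1:Mul1,r2:16,r3:144,r4:144
cycle 19: CDB Add2=272 // r0:272,r1:Mul1,r2:16,r3:144,r4:144
cycle 20: - // r0:272,r1:Mul1,r2:16,r3:144,r4:144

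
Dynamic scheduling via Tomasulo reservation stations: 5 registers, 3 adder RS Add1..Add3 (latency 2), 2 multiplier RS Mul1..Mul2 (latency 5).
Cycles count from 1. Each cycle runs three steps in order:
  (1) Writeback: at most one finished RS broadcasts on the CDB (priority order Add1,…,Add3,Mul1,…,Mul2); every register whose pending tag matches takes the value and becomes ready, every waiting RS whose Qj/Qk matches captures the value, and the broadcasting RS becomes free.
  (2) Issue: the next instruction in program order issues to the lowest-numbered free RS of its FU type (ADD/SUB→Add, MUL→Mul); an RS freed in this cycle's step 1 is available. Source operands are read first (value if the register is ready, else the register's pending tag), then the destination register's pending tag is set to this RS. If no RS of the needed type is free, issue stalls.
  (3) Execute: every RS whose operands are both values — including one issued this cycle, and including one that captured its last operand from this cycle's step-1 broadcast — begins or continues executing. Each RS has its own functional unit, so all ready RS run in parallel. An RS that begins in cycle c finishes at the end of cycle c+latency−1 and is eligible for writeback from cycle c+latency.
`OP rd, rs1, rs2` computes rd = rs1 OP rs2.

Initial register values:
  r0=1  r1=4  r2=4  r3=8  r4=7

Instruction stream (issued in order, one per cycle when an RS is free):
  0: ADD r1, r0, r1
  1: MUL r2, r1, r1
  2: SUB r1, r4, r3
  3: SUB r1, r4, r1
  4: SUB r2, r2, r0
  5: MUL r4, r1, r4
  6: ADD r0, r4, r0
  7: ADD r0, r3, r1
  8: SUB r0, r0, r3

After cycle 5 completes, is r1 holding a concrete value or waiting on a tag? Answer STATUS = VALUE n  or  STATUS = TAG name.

  c1: issue ADD r1<-Add1  regs: r0:1,r1:Add1,r2:4,r3:8,r4:7
  c2: issue MUL r2<-Mul1  regs: r0:1,r1:Add1,r2:Mul1,r3:8,r4:7
  c3: CDB Add1=5; issue SUB r1<-Add1  regs: r0:1,r1:Add1,r2:Mul1,r3:8,r4:7
  c4: issue SUB r1<-Add2  regs: r0:1,r1:Add2,r2:Mul1,r3:8,r4:7
  c5: CDB Add1=-1; issue SUB r2<-Add1  regs: r0:1,r1:Add2,r2:Add1,r3:8,r4:7

STATUS = TAG Add2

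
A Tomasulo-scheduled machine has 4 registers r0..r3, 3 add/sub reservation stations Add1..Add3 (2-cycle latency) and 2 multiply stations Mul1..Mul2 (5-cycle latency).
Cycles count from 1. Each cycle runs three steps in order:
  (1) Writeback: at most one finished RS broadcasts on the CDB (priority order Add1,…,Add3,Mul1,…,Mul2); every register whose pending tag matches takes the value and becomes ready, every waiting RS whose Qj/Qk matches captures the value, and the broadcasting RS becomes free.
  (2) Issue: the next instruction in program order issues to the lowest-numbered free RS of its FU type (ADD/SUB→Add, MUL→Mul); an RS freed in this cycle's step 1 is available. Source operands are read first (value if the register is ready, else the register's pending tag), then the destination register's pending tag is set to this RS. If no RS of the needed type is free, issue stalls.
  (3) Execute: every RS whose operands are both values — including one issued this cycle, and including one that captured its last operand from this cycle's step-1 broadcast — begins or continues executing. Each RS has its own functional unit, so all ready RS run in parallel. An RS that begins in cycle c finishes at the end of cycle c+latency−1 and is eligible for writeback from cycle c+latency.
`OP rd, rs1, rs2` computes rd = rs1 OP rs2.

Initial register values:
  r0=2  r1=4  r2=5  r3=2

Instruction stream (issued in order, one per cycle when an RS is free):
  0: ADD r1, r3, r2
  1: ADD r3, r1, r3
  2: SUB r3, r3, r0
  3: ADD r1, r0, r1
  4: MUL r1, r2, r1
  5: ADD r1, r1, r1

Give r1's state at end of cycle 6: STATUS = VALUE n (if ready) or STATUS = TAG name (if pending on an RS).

STATUS = TAG Add2

cycle 1: issue ADD r1<-Add1 // r0:2,r1:Add1,r2:5,r3:2
cycle 2: issue ADD r3<-Add2 // r0:2,r1:Add1,r2:5,r3:Add2
cycle 3: CDB Add1=7; issue SUB r3<-Add1 // r0:2,r1:7,r2:5,r3:Add1
cycle 4: issue ADD r1<-Add3 // r0:2,r1:Add3,r2:5,r3:Add1
cycle 5: CDB Add2=9; issue MUL r1<-Mul1 // r0:2,r1:Mul1,r2:5,r3:Add1
cycle 6: CDB Add3=9; issue ADD r1<-Add2 // r0:2,r1:Add2,r2:5,r3:Add1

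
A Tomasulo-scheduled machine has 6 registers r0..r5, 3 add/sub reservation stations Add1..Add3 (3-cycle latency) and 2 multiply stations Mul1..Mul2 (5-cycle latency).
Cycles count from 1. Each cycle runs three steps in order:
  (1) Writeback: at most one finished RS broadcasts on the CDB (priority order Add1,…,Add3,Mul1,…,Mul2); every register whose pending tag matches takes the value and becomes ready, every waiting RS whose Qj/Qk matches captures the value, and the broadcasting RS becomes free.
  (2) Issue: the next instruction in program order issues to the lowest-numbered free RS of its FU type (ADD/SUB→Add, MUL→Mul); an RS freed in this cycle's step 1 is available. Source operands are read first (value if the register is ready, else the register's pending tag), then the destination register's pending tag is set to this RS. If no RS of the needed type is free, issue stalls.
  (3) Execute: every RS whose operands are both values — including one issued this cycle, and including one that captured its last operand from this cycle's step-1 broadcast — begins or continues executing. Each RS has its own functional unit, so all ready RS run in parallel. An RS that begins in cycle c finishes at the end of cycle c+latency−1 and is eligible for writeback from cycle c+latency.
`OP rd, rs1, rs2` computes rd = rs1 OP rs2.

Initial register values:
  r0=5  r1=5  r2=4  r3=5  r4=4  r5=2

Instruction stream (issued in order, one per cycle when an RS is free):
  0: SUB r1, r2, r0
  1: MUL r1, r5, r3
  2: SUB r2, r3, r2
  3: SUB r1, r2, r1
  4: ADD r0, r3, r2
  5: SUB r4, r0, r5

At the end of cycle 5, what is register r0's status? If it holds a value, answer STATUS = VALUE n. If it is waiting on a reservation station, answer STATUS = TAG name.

c1: issue SUB r1<-Add1 | r0:5,r1:Add1,r2:4,r3:5,r4:4,r5:2
c2: issue MUL r1<-Mul1 | r0:5,r1:Mul1,r2:4,r3:5,r4:4,r5:2
c3: issue SUB r2<-Add2 | r0:5,r1:Mul1,r2:Add2,r3:5,r4:4,r5:2
c4: CDB Add1=-1; issue SUB r1<-Add1 | r0:5,r1:Add1,r2:Add2,r3:5,r4:4,r5:2
c5: issue ADD r0<-Add3 | r0:Add3,r1:Add1,r2:Add2,r3:5,r4:4,r5:2

STATUS = TAG Add3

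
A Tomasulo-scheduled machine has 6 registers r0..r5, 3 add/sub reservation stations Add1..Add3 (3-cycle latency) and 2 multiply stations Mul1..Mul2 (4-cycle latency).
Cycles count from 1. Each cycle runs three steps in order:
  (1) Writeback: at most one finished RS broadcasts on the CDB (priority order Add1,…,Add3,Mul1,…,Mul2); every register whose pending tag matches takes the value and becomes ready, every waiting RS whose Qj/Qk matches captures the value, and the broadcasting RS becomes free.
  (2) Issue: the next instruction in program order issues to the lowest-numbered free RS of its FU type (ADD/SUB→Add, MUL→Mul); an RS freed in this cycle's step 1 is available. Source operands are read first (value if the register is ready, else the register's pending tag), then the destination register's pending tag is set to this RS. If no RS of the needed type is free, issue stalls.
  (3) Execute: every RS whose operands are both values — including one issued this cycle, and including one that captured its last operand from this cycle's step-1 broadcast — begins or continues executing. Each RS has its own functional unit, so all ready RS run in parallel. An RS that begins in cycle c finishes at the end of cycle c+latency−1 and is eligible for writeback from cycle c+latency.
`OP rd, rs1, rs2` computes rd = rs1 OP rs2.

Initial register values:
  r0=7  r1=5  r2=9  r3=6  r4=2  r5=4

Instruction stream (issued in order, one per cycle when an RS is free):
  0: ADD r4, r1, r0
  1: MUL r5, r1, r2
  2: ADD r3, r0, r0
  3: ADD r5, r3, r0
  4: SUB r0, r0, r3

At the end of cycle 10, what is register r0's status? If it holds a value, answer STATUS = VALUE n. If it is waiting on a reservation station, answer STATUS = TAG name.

STATUS = VALUE -7

cycle 1: issue ADD r4<-Add1 // r0:7,r1:5,r2:9,r3:6,r4:Add1,r5:4
cycle 2: issue MUL r5<-Mul1 // r0:7,r1:5,r2:9,r3:6,r4:Add1,r5:Mul1
cycle 3: issue ADD r3<-Add2 // r0:7,r1:5,r2:9,r3:Add2,r4:Add1,r5:Mul1
cycle 4: CDB Add1=12; issue ADD r5<-Add1 // r0:7,r1:5,r2:9,r3:Add2,r4:12,r5:Add1
cycle 5: issue SUB r0<-Add3 // r0:Add3,r1:5,r2:9,r3:Add2,r4:12,r5:Add1
cycle 6: CDB Add2=14 // r0:Add3,r1:5,r2:9,r3:14,r4:12,r5:Add1
cycle 7: CDB Mul1=45 // r0:Add3,r1:5,r2:9,r3:14,r4:12,r5:Add1
cycle 8: - // r0:Add3,r1:5,r2:9,r3:14,r4:12,r5:Add1
cycle 9: CDB Add1=21 // r0:Add3,r1:5,r2:9,r3:14,r4:12,r5:21
cycle 10: CDB Add3=-7 // r0:-7,r1:5,r2:9,r3:14,r4:12,r5:21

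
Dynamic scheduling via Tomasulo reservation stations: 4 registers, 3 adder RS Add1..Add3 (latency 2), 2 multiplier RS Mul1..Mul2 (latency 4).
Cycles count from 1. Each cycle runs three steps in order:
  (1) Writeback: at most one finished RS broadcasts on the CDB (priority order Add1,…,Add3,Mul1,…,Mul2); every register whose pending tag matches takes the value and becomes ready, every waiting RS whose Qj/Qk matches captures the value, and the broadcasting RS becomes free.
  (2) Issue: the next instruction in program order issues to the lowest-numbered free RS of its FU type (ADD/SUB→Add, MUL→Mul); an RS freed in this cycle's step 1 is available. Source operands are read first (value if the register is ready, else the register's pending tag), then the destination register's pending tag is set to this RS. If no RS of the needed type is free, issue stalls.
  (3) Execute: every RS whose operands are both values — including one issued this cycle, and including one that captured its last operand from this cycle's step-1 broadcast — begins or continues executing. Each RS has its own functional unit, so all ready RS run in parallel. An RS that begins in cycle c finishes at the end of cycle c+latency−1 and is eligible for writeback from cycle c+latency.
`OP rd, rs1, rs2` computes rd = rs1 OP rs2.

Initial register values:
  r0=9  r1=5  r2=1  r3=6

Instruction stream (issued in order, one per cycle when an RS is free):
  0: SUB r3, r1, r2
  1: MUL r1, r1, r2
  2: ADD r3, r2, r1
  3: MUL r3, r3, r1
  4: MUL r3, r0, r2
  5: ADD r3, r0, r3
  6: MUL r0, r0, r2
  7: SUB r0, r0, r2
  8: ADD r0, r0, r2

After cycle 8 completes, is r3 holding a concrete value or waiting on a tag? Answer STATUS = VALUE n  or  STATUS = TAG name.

cycle 1: issue SUB r3<-Add1 // r0:9,r1:5,r2:1,r3:Add1
cycle 2: issue MUL r1<-Mul1 // r0:9,r1:Mul1,r2:1,r3:Add1
cycle 3: CDB Add1=4; issue ADD r3<-Add1 // r0:9,r1:Mul1,r2:1,r3:Add1
cycle 4: issue MUL r3<-Mul2 // r0:9,r1:Mul1,r2:1,r3:Mul2
cycle 5: stall // r0:9,r1:Mul1,r2:1,r3:Mul2
cycle 6: CDB Mul1=5; issue MUL r3<-Mul1 // r0:9,r1:5,r2:1,r3:Mul1
cycle 7: issue ADD r3<-Add2 // r0:9,r1:5,r2:1,r3:Add2
cycle 8: CDB Add1=6; stall // r0:9,r1:5,r2:1,r3:Add2

STATUS = TAG Add2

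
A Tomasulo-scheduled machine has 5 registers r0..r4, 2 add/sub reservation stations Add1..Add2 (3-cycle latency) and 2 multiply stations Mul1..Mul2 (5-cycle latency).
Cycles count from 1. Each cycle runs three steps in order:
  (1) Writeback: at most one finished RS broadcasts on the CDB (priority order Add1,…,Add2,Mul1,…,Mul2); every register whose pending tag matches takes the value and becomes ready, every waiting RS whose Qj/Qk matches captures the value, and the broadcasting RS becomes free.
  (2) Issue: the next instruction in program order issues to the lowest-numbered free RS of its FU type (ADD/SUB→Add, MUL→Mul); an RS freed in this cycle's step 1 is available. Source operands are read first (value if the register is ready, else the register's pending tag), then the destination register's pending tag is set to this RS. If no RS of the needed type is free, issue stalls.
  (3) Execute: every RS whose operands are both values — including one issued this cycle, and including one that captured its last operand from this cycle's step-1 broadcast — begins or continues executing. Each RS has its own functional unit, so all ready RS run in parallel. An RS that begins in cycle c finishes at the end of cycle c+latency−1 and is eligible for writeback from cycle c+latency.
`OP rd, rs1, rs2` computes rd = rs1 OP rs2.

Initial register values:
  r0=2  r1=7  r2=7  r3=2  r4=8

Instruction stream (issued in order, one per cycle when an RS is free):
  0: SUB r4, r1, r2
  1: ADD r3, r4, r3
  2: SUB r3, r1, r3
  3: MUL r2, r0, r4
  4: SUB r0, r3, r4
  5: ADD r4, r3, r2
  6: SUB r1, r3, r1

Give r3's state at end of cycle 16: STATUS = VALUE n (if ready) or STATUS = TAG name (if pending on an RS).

STATUS = VALUE 5

cycle 1: issue SUB r4<-Add1 // r0:2,r1:7,r2:7,r3:2,r4:Add1
cycle 2: issue ADD r3<-Add2 // r0:2,r1:7,r2:7,r3:Add2,r4:Add1
cycle 3: stall // r0:2,r1:7,r2:7,r3:Add2,r4:Add1
cycle 4: CDB Add1=0; issue SUB r3<-Add1 // r0:2,r1:7,r2:7,r3:Add1,r4:0
cycle 5: issue MUL r2<-Mul1 // r0:2,r1:7,r2:Mul1,r3:Add1,r4:0
cycle 6: stall // r0:2,r1:7,r2:Mul1,r3:Add1,r4:0
cycle 7: CDB Add2=2; issue SUB r0<-Add2 // r0:Add2,r1:7,r2:Mul1,r3:Add1,r4:0
cycle 8: stall // r0:Add2,r1:7,r2:Mul1,r3:Add1,r4:0
cycle 9: stall // r0:Add2,r1:7,r2:Mul1,r3:Add1,r4:0
cycle 10: CDB Add1=5; issue ADD r4<-Add1 // r0:Add2,r1:7,r2:Mul1,r3:5,r4:Add1
cycle 11: CDB Mul1=0; stall // r0:Add2,r1:7,r2:0,r3:5,r4:Add1
cycle 12: stall // r0:Add2,r1:7,r2:0,r3:5,r4:Add1
cycle 13: CDB Add2=5; issue SUB r1<-Add2 // r0:5,r1:Add2,r2:0,r3:5,r4:Add1
cycle 14: CDB Add1=5 // r0:5,r1:Add2,r2:0,r3:5,r4:5
cycle 15: - // r0:5,r1:Add2,r2:0,r3:5,r4:5
cycle 16: CDB Add2=-2 // r0:5,r1:-2,r2:0,r3:5,r4:5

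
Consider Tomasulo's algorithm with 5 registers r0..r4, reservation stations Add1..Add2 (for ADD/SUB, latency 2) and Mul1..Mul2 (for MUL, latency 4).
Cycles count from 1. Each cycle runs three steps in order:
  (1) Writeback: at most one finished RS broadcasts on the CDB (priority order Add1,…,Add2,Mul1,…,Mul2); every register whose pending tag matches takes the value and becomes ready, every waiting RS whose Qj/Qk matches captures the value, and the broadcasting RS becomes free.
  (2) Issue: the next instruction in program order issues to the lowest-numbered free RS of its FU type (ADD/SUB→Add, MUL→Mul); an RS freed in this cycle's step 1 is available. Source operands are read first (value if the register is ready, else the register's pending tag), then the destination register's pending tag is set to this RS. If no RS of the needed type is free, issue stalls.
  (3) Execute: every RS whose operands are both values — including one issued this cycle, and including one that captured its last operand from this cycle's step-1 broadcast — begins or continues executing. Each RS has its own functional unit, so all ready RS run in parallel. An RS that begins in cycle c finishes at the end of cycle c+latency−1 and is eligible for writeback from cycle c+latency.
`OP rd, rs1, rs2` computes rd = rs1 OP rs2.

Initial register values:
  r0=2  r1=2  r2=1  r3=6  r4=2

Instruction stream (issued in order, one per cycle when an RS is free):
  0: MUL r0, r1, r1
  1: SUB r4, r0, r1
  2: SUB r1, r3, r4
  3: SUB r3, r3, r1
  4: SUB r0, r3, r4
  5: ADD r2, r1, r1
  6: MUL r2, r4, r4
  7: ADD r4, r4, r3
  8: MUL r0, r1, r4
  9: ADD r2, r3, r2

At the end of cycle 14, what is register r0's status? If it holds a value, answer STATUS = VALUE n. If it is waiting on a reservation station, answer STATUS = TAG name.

cycle 1: issue MUL r0<-Mul1 // r0:Mul1,r1:2,r2:1,r3:6,r4:2
cycle 2: issue SUB r4<-Add1 // r0:Mul1,r1:2,r2:1,r3:6,r4:Add1
cycle 3: issue SUB r1<-Add2 // r0:Mul1,r1:Add2,r2:1,r3:6,r4:Add1
cycle 4: stall // r0:Mul1,r1:Add2,r2:1,r3:6,r4:Add1
cycle 5: CDB Mul1=4; stall // r0:4,r1:Add2,r2:1,r3:6,r4:Add1
cycle 6: stall // r0:4,r1:Add2,r2:1,r3:6,r4:Add1
cycle 7: CDB Add1=2; issue SUB r3<-Add1 // r0:4,r1:Add2,r2:1,r3:Add1,r4:2
cycle 8: stall // r0:4,r1:Add2,r2:1,r3:Add1,r4:2
cycle 9: CDB Add2=4; issue SUB r0<-Add2 // r0:Add2,r1:4,r2:1,r3:Add1,r4:2
cycle 10: stall // r0:Add2,r1:4,r2:1,r3:Add1,r4:2
cycle 11: CDB Add1=2; issue ADD r2<-Add1 // r0:Add2,r1:4,r2:Add1,r3:2,r4:2
cycle 12: issue MUL r2<-Mul1 // r0:Add2,r1:4,r2:Mul1,r3:2,r4:2
cycle 13: CDB Add1=8; issue ADD r4<-Add1 // r0:Add2,r1:4,r2:Mul1,r3:2,r4:Add1
cycle 14: CDB Add2=0; issue MUL r0<-Mul2 // r0:Mul2,r1:4,r2:Mul1,r3:2,r4:Add1

STATUS = TAG Mul2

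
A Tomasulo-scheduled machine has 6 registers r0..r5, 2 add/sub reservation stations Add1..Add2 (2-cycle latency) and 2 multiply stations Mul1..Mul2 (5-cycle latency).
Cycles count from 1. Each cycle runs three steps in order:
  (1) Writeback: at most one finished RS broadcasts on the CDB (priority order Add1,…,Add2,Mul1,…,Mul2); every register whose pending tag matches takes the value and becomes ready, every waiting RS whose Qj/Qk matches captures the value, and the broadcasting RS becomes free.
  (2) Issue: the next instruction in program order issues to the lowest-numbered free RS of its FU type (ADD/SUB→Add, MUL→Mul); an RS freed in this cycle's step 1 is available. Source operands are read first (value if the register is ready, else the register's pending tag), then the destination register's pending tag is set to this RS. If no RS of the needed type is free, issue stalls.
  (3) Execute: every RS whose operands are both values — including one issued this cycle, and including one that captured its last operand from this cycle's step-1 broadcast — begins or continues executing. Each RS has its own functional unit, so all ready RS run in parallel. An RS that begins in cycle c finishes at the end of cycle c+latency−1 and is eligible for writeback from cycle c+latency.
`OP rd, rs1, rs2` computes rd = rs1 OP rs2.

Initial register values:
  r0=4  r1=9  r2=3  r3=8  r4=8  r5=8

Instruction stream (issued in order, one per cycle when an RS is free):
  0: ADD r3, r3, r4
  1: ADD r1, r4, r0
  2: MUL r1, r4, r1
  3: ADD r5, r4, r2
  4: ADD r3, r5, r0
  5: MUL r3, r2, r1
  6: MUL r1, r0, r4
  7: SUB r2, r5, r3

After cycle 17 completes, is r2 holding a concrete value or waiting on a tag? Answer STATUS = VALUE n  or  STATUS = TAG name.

cycle 1: issue ADD r3<-Add1 // r0:4,r1:9,r2:3,r3:Add1,r4:8,r5:8
cycle 2: issue ADD r1<-Add2 // r0:4,r1:Add2,r2:3,r3:Add1,r4:8,r5:8
cycle 3: CDB Add1=16; issue MUL r1<-Mul1 // r0:4,r1:Mul1,r2:3,r3:16,r4:8,r5:8
cycle 4: CDB Add2=12; issue ADD r5<-Add1 // r0:4,r1:Mul1,r2:3,r3:16,r4:8,r5:Add1
cycle 5: issue ADD r3<-Add2 // r0:4,r1:Mul1,r2:3,r3:Add2,r4:8,r5:Add1
cycle 6: CDB Add1=11; issue MUL r3<-Mul2 // r0:4,r1:Mul1,r2:3,r3:Mul2,r4:8,r5:11
cycle 7: stall // r0:4,r1:Mul1,r2:3,r3:Mul2,r4:8,r5:11
cycle 8: CDB Add2=15; stall // r0:4,r1:Mul1,r2:3,r3:Mul2,r4:8,r5:11
cycle 9: CDB Mul1=96; issue MUL r1<-Mul1 // r0:4,r1:Mul1,r2:3,r3:Mul2,r4:8,r5:11
cycle 10: issue SUB r2<-Add1 // r0:4,r1:Mul1,r2:Add1,r3:Mul2,r4:8,r5:11
cycle 11: - // r0:4,r1:Mul1,r2:Add1,r3:Mul2,r4:8,r5:11
cycle 12: - // r0:4,r1:Mul1,r2:Add1,r3:Mul2,r4:8,r5:11
cycle 13: - // r0:4,r1:Mul1,r2:Add1,r3:Mul2,r4:8,r5:11
cycle 14: CDB Mul1=32 // r0:4,r1:32,r2:Add1,r3:Mul2,r4:8,r5:11
cycle 15: CDB Mul2=288 // r0:4,r1:32,r2:Add1,r3:288,r4:8,r5:11
cycle 16: - // r0:4,r1:32,r2:Add1,r3:288,r4:8,r5:11
cycle 17: CDB Add1=-277 // r0:4,r1:32,r2:-277,r3:288,r4:8,r5:11

STATUS = VALUE -277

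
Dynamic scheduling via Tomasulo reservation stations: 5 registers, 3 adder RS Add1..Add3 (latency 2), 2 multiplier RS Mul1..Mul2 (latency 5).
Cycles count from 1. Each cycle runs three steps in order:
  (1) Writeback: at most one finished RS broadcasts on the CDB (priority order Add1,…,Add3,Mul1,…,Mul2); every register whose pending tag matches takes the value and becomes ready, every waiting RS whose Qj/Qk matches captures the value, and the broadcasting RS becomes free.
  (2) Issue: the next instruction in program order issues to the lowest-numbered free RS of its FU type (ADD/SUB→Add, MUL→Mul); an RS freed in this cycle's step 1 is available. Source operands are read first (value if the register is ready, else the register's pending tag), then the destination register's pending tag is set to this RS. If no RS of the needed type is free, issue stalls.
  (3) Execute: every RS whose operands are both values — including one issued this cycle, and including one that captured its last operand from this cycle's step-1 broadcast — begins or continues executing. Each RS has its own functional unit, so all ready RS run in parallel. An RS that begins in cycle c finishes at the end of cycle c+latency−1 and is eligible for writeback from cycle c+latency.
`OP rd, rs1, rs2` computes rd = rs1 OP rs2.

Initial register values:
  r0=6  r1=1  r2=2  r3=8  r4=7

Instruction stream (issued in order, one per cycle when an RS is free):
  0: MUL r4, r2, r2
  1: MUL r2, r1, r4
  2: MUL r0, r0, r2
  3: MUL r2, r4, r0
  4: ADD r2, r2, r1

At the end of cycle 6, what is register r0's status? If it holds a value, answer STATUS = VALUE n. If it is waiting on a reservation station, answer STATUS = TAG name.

  c1: issue MUL r4<-Mul1  regs: r0:6,r1:1,r2:2,r3:8,r4:Mul1
  c2: issue MUL r2<-Mul2  regs: r0:6,r1:1,r2:Mul2,r3:8,r4:Mul1
  c3: stall  regs: r0:6,r1:1,r2:Mul2,r3:8,r4:Mul1
  c4: stall  regs: r0:6,r1:1,r2:Mul2,r3:8,r4:Mul1
  c5: stall  regs: r0:6,r1:1,r2:Mul2,r3:8,r4:Mul1
  c6: CDB Mul1=4; issue MUL r0<-Mul1  regs: r0:Mul1,r1:1,r2:Mul2,r3:8,r4:4

STATUS = TAG Mul1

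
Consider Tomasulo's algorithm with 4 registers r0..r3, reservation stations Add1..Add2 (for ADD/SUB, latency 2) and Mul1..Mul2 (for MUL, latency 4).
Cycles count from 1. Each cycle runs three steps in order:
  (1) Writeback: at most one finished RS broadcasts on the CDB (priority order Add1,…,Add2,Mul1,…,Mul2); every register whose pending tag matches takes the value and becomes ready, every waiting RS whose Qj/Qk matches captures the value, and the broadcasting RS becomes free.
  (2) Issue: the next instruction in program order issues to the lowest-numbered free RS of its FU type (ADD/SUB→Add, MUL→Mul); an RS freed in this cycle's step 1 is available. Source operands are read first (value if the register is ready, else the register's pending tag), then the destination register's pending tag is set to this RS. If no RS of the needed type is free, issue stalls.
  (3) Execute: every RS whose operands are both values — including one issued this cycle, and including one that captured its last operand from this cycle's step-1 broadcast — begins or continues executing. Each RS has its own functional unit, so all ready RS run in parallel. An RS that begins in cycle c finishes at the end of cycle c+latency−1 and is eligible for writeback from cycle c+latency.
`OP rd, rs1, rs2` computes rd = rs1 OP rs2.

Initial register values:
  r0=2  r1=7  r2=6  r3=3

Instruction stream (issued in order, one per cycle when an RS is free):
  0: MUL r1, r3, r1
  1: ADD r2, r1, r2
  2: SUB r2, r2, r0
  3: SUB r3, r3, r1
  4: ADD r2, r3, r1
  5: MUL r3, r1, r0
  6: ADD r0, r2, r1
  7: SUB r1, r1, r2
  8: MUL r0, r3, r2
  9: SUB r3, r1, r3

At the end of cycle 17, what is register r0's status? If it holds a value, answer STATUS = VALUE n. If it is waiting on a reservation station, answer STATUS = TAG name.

STATUS = TAG Mul2

c1: issue MUL r1<-Mul1 | r0:2,r1:Mul1,r2:6,r3:3
c2: issue ADD r2<-Add1 | r0:2,r1:Mul1,r2:Add1,r3:3
c3: issue SUB r2<-Add2 | r0:2,r1:Mul1,r2:Add2,r3:3
c4: stall | r0:2,r1:Mul1,r2:Add2,r3:3
c5: CDB Mul1=21; stall | r0:2,r1:21,r2:Add2,r3:3
c6: stall | r0:2,r1:21,r2:Add2,r3:3
c7: CDB Add1=27; issue SUB r3<-Add1 | r0:2,r1:21,r2:Add2,r3:Add1
c8: stall | r0:2,r1:21,r2:Add2,r3:Add1
c9: CDB Add1=-18; issue ADD r2<-Add1 | r0:2,r1:21,r2:Add1,r3:-18
c10: CDB Add2=25; issue MUL r3<-Mul1 | r0:2,r1:21,r2:Add1,r3:Mul1
c11: CDB Add1=3; issue ADD r0<-Add1 | r0:Add1,r1:21,r2:3,r3:Mul1
c12: issue SUB r1<-Add2 | r0:Add1,r1:Add2,r2:3,r3:Mul1
c13: CDB Add1=24; issue MUL r0<-Mul2 | r0:Mul2,r1:Add2,r2:3,r3:Mul1
c14: CDB Add2=18; issue SUB r3<-Add1 | r0:Mul2,r1:18,r2:3,r3:Add1
c15: CDB Mul1=42 | r0:Mul2,r1:18,r2:3,r3:Add1
c16: - | r0:Mul2,r1:18,r2:3,r3:Add1
c17: CDB Add1=-24 | r0:Mul2,r1:18,r2:3,r3:-24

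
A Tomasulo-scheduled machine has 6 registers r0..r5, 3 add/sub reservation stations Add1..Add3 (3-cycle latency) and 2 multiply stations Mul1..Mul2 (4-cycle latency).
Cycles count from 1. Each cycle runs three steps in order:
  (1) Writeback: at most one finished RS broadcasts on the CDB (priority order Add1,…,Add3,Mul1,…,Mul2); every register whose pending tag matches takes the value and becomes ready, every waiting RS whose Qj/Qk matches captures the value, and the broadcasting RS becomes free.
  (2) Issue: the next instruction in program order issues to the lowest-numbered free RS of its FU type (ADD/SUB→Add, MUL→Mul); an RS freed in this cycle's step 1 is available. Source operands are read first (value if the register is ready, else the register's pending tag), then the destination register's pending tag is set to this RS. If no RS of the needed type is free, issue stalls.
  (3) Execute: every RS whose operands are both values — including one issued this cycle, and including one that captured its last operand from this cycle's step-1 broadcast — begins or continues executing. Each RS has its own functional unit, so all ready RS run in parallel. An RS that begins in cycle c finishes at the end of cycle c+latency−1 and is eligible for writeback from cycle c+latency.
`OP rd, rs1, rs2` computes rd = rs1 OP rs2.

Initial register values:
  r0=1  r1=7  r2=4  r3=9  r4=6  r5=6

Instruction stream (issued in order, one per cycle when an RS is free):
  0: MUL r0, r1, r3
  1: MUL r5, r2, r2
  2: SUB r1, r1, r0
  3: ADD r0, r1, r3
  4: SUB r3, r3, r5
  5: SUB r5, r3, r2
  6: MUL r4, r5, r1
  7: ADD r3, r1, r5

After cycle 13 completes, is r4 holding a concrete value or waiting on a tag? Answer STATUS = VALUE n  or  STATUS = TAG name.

STATUS = TAG Mul1

cycle 1: issue MUL r0<-Mul1 // r0:Mul1,r1:7,r2:4,r3:9,r4:6,r5:6
cycle 2: issue MUL r5<-Mul2 // r0:Mul1,r1:7,r2:4,r3:9,r4:6,r5:Mul2
cycle 3: issue SUB r1<-Add1 // r0:Mul1,r1:Add1,r2:4,r3:9,r4:6,r5:Mul2
cycle 4: issue ADD r0<-Add2 // r0:Add2,r1:Add1,r2:4,r3:9,r4:6,r5:Mul2
cycle 5: CDB Mul1=63; issue SUB r3<-Add3 // r0:Add2,r1:Add1,r2:4,r3:Add3,r4:6,r5:Mul2
cycle 6: CDB Mul2=16; stall // r0:Add2,r1:Add1,r2:4,r3:Add3,r4:6,r5:16
cycle 7: stall // r0:Add2,r1:Add1,r2:4,r3:Add3,r4:6,r5:16
cycle 8: CDB Add1=-56; issue SUB r5<-Add1 // r0:Add2,r1:-56,r2:4,r3:Add3,r4:6,r5:Add1
cycle 9: CDB Add3=-7; issue MUL r4<-Mul1 // r0:Add2,r1:-56,r2:4,r3:-7,r4:Mul1,r5:Add1
cycle 10: issue ADD r3<-Add3 // r0:Add2,r1:-56,r2:4,r3:Add3,r4:Mul1,r5:Add1
cycle 11: CDB Add2=-47 // r0:-47,r1:-56,r2:4,r3:Add3,r4:Mul1,r5:Add1
cycle 12: CDB Add1=-11 // r0:-47,r1:-56,r2:4,r3:Add3,r4:Mul1,r5:-11
cycle 13: - // r0:-47,r1:-56,r2:4,r3:Add3,r4:Mul1,r5:-11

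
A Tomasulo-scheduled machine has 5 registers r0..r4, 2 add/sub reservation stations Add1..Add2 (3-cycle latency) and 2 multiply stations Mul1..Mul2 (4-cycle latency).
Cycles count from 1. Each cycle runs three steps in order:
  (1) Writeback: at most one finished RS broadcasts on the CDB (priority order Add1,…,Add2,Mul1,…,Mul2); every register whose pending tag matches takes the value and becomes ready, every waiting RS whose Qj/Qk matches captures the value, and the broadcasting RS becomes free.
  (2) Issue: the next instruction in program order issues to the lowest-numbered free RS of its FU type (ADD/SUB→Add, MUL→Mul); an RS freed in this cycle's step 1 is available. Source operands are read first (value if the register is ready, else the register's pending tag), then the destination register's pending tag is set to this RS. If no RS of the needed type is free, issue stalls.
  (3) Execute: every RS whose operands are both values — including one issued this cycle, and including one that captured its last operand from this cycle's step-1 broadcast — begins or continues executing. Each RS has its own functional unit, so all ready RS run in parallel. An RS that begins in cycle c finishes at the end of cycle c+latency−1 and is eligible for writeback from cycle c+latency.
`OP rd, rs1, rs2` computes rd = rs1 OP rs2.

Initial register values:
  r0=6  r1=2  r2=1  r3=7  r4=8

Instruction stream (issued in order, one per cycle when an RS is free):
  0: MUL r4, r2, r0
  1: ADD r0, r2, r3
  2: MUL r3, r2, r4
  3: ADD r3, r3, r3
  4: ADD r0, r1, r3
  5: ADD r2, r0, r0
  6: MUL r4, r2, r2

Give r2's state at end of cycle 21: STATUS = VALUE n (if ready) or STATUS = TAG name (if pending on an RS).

cycle 1: issue MUL r4<-Mul1 // r0:6,r1:2,r2:1,r3:7,r4:Mul1
cycle 2: issue ADD r0<-Add1 // r0:Add1,r1:2,r2:1,r3:7,r4:Mul1
cycle 3: issue MUL r3<-Mul2 // r0:Add1,r1:2,r2:1,r3:Mul2,r4:Mul1
cycle 4: issue ADD r3<-Add2 // r0:Add1,r1:2,r2:1,r3:Add2,r4:Mul1
cycle 5: CDB Add1=8; issue ADD r0<-Add1 // r0:Add1,r1:2,r2:1,r3:Add2,r4:Mul1
cycle 6: CDB Mul1=6; stall // r0:Add1,r1:2,r2:1,r3:Add2,r4:6
cycle 7: stall // r0:Add1,r1:2,r2:1,r3:Add2,r4:6
cycle 8: stall // r0:Add1,r1:2,r2:1,r3:Add2,r4:6
cycle 9: stall // r0:Add1,r1:2,r2:1,r3:Add2,r4:6
cycle 10: CDB Mul2=6; stall // r0:Add1,r1:2,r2:1,r3:Add2,r4:6
cycle 11: stall // r0:Add1,r1:2,r2:1,r3:Add2,r4:6
cycle 12: stall // r0:Add1,r1:2,r2:1,r3:Add2,r4:6
cycle 13: CDB Add2=12; issue ADD r2<-Add2 // r0:Add1,r1:2,r2:Add2,r3:12,r4:6
cycle 14: issue MUL r4<-Mul1 // r0:Add1,r1:2,r2:Add2,r3:12,r4:Mul1
cycle 15: - // r0:Add1,r1:2,r2:Add2,r3:12,r4:Mul1
cycle 16: CDB Add1=14 // r0:14,r1:2,r2:Add2,r3:12,r4:Mul1
cycle 17: - // r0:14,r1:2,r2:Add2,r3:12,r4:Mul1
cycle 18: - // r0:14,r1:2,r2:Add2,r3:12,r4:Mul1
cycle 19: CDB Add2=28 // r0:14,r1:2,r2:28,r3:12,r4:Mul1
cycle 20: - // r0:14,r1:2,r2:28,r3:12,r4:Mul1
cycle 21: - // r0:14,r1:2,r2:28,r3:12,r4:Mul1

STATUS = VALUE 28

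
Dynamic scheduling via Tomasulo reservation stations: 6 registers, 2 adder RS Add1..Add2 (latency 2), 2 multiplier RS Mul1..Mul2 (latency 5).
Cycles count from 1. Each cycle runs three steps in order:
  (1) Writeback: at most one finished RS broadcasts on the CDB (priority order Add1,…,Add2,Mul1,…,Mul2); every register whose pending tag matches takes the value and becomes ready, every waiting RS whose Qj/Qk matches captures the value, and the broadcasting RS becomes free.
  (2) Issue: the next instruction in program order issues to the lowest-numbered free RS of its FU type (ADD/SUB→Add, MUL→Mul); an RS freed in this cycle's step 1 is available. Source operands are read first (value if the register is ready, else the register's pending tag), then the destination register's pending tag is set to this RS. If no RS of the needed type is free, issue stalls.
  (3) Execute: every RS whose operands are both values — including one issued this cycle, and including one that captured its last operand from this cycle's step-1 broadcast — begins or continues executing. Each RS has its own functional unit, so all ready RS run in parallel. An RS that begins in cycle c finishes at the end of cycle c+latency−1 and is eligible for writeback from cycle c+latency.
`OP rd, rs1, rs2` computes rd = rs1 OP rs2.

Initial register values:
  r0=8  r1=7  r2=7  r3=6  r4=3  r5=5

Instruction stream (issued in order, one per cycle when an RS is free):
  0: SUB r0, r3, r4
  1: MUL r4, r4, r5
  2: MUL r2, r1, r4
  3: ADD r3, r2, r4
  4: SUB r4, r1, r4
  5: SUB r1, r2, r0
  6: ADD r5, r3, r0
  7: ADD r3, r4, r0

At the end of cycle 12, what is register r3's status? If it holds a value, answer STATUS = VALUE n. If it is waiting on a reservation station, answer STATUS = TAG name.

STATUS = TAG Add1

cycle 1: issue SUB r0<-Add1 // r0:Add1,r1:7,r2:7,r3:6,r4:3,r5:5
cycle 2: issue MUL r4<-Mul1 // r0:Add1,r1:7,r2:7,r3:6,r4:Mul1,r5:5
cycle 3: CDB Add1=3; issue MUL r2<-Mul2 // r0:3,r1:7,r2:Mul2,r3:6,r4:Mul1,r5:5
cycle 4: issue ADD r3<-Add1 // r0:3,r1:7,r2:Mul2,r3:Add1,r4:Mul1,r5:5
cycle 5: issue SUB r4<-Add2 // r0:3,r1:7,r2:Mul2,r3:Add1,r4:Add2,r5:5
cycle 6: stall // r0:3,r1:7,r2:Mul2,r3:Add1,r4:Add2,r5:5
cycle 7: CDB Mul1=15; stall // r0:3,r1:7,r2:Mul2,r3:Add1,r4:Add2,r5:5
cycle 8: stall // r0:3,r1:7,r2:Mul2,r3:Add1,r4:Add2,r5:5
cycle 9: CDB Add2=-8; issue SUB r1<-Add2 // r0:3,r1:Add2,r2:Mul2,r3:Add1,r4:-8,r5:5
cycle 10: stall // r0:3,r1:Add2,r2:Mul2,r3:Add1,r4:-8,r5:5
cycle 11: stall // r0:3,r1:Add2,r2:Mul2,r3:Add1,r4:-8,r5:5
cycle 12: CDB Mul2=105; stall // r0:3,r1:Add2,r2:105,r3:Add1,r4:-8,r5:5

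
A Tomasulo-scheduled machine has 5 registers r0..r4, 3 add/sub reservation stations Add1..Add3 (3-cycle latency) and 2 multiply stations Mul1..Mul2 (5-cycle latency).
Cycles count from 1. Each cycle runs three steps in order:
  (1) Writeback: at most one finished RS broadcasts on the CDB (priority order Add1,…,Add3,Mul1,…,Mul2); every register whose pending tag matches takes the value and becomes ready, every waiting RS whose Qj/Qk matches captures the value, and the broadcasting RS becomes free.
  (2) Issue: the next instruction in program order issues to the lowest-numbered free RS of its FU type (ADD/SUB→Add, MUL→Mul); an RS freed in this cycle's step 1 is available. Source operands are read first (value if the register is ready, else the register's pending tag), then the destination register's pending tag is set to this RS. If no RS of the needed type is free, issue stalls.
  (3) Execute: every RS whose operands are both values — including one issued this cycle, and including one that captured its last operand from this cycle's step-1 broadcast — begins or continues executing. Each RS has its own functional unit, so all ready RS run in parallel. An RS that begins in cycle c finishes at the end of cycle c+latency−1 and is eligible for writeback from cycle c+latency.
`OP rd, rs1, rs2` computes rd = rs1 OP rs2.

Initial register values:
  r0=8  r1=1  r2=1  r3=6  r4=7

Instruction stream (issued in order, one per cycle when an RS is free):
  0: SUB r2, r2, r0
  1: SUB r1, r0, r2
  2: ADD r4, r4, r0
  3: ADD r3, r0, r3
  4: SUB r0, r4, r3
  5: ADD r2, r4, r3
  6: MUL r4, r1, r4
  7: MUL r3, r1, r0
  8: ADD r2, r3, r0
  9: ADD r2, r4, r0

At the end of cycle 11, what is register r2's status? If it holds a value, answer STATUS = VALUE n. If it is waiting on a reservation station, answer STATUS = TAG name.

c1: issue SUB r2<-Add1 | r0:8,r1:1,r2:Add1,r3:6,r4:7
c2: issue SUB r1<-Add2 | r0:8,r1:Add2,r2:Add1,r3:6,r4:7
c3: issue ADD r4<-Add3 | r0:8,r1:Add2,r2:Add1,r3:6,r4:Add3
c4: CDB Add1=-7; issue ADD r3<-Add1 | r0:8,r1:Add2,r2:-7,r3:Add1,r4:Add3
c5: stall | r0:8,r1:Add2,r2:-7,r3:Add1,r4:Add3
c6: CDB Add3=15; issue SUB r0<-Add3 | r0:Add3,r1:Add2,r2:-7,r3:Add1,r4:15
c7: CDB Add1=14; issue ADD r2<-Add1 | r0:Add3,r1:Add2,r2:Add1,r3:14,r4:15
c8: CDB Add2=15; issue MUL r4<-Mul1 | r0:Add3,r1:15,r2:Add1,r3:14,r4:Mul1
c9: issue MUL r3<-Mul2 | r0:Add3,r1:15,r2:Add1,r3:Mul2,r4:Mul1
c10: CDB Add1=29; issue ADD r2<-Add1 | r0:Add3,r1:15,r2:Add1,r3:Mul2,r4:Mul1
c11: CDB Add3=1; issue ADD r2<-Add2 | r0:1,r1:15,r2:Add2,r3:Mul2,r4:Mul1

STATUS = TAG Add2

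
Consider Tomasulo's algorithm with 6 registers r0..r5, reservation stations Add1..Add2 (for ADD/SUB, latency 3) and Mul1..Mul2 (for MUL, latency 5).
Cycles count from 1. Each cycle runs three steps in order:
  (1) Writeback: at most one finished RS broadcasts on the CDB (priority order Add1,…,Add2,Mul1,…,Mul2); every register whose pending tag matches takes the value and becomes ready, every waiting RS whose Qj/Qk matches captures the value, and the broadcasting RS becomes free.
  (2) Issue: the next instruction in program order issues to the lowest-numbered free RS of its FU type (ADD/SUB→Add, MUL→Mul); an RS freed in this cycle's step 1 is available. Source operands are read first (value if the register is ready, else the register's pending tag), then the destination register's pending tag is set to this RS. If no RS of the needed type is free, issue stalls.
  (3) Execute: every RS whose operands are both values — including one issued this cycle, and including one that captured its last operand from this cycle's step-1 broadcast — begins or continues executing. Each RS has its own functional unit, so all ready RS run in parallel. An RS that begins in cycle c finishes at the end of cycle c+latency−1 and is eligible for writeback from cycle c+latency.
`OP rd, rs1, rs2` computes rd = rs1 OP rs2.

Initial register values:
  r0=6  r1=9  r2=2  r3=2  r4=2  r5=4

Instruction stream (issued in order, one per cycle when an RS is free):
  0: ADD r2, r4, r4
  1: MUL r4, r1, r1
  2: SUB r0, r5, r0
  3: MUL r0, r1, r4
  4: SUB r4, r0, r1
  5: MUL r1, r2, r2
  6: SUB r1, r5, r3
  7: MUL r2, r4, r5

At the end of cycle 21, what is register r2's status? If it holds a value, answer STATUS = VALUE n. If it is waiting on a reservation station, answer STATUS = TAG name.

c1: issue ADD r2<-Add1 | r0:6,r1:9,r2:Add1,r3:2,r4:2,r5:4
c2: issue MUL r4<-Mul1 | r0:6,r1:9,r2:Add1,r3:2,r4:Mul1,r5:4
c3: issue SUB r0<-Add2 | r0:Add2,r1:9,r2:Add1,r3:2,r4:Mul1,r5:4
c4: CDB Add1=4; issue MUL r0<-Mul2 | r0:Mul2,r1:9,r2:4,r3:2,r4:Mul1,r5:4
c5: issue SUB r4<-Add1 | r0:Mul2,r1:9,r2:4,r3:2,r4:Add1,r5:4
c6: CDB Add2=-2; stall | r0:Mul2,r1:9,r2:4,r3:2,r4:Add1,r5:4
c7: CDB Mul1=81; issue MUL r1<-Mul1 | r0:Mul2,r1:Mul1,r2:4,r3:2,r4:Add1,r5:4
c8: issue SUB r1<-Add2 | r0:Mul2,r1:Add2,r2:4,r3:2,r4:Add1,r5:4
c9: stall | r0:Mul2,r1:Add2,r2:4,r3:2,r4:Add1,r5:4
c10: stall | r0:Mul2,r1:Add2,r2:4,r3:2,r4:Add1,r5:4
c11: CDB Add2=2; stall | r0:Mul2,r1:2,r2:4,r3:2,r4:Add1,r5:4
c12: CDB Mul1=16; issue MUL r2<-Mul1 | r0:Mul2,r1:2,r2:Mul1,r3:2,r4:Add1,r5:4
c13: CDB Mul2=729 | r0:729,r1:2,r2:Mul1,r3:2,r4:Add1,r5:4
c14: - | r0:729,r1:2,r2:Mul1,r3:2,r4:Add1,r5:4
c15: - | r0:729,r1:2,r2:Mul1,r3:2,r4:Add1,r5:4
c16: CDB Add1=720 | r0:729,r1:2,r2:Mul1,r3:2,r4:720,r5:4
c17: - | r0:729,r1:2,r2:Mul1,r3:2,r4:720,r5:4
c18: - | r0:729,r1:2,r2:Mul1,r3:2,r4:720,r5:4
c19: - | r0:729,r1:2,r2:Mul1,r3:2,r4:720,r5:4
c20: - | r0:729,r1:2,r2:Mul1,r3:2,r4:720,r5:4
c21: CDB Mul1=2880 | r0:729,r1:2,r2:2880,r3:2,r4:720,r5:4

STATUS = VALUE 2880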